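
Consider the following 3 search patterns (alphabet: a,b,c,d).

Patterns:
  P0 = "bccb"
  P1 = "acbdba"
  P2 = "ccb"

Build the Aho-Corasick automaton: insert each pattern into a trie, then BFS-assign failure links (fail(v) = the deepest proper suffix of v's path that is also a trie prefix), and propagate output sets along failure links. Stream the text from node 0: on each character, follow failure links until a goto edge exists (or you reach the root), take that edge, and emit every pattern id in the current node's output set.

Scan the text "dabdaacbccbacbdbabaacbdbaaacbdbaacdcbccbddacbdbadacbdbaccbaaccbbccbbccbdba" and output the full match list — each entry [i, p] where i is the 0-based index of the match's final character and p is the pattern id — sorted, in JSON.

Build:
Trie (insert patterns):
  0='ε' goto a→5 b→1 c→11
  1='b' goto c→2
  2='bc' goto c→3
  3='bcc' goto b→4
  4='bccb' goto ·  [P0 ends]
  5='a' goto c→6
  6='ac' goto b→7
  7='acb' goto d→8
  8='acbd' goto b→9
  9='acbdb' goto a→10
  10='acbdba' goto ·  [P1 ends]
  11='c' goto c→12
  12='cc' goto b→13
  13='ccb' goto ·  [P2 ends]

Failure links (BFS by depth):
  fail(1) 'b': from fail(0)=0 chase 'b': 0 ⇒ 0;  out=∅∪out(0)=∅
  fail(5) 'a': from fail(0)=0 chase 'a': 0 ⇒ 0;  out=∅∪out(0)=∅
  fail(11) 'c': from fail(0)=0 chase 'c': 0 ⇒ 0;  out=∅∪out(0)=∅
  fail(2) 'bc': from fail(1)=0 chase 'c': 0 ⇒ 11;  out=∅∪out(11)=∅
  fail(6) 'ac': from fail(5)=0 chase 'c': 0 ⇒ 11;  out=∅∪out(11)=∅
  fail(12) 'cc': from fail(11)=0 chase 'c': 0 ⇒ 11;  out=∅∪out(11)=∅
  fail(3) 'bcc': from fail(2)=11 chase 'c': 11 ⇒ 12;  out=∅∪out(12)=∅
  fail(7) 'acb': from fail(6)=11 chase 'b': 11→0 ⇒ 1;  out=∅∪out(1)=∅
  fail(13) 'ccb': from fail(12)=11 chase 'b': 11→0 ⇒ 1;  out={2}∪out(1)={2}
  fail(4) 'bccb': from fail(3)=12 chase 'b': 12 ⇒ 13;  out={0}∪out(13)={0,2}
  fail(8) 'acbd': from fail(7)=1 chase 'd': 1→0 ⇒ 0;  out=∅∪out(0)=∅
  fail(9) 'acbdb': from fail(8)=0 chase 'b': 0 ⇒ 1;  out=∅∪out(1)=∅
  fail(10) 'acbdba': from fail(9)=1 chase 'a': 1→0 ⇒ 5;  out={1}∪out(5)={1}

Scan:
[0] read 'd'  n0⇒n0
[1] read 'a'  n0⇒n5
[2] read 'b'  n5⇒n1 (via fail)
[3] read 'd'  n1⇒n0 (via fail)
[4] read 'a'  n0⇒n5
[5] read 'a'  n5⇒n5 (via fail)
[6] read 'c'  n5⇒n6
[7] read 'b'  n6⇒n7
[8] read 'c'  n7⇒n2 (via fail)
[9] read 'c'  n2⇒n3
[10] read 'b'  n3⇒n4  → match P0@[7:10],P2@[8:10]
[11] read 'a'  n4⇒n5 (via fail)
[12] read 'c'  n5⇒n6
[13] read 'b'  n6⇒n7
[14] read 'd'  n7⇒n8
[15] read 'b'  n8⇒n9
[16] read 'a'  n9⇒n10  → match P1@[11:16]
[17] read 'b'  n10⇒n1 (via fail)
[18] read 'a'  n1⇒n5 (via fail)
[19] read 'a'  n5⇒n5 (via fail)
[20] read 'c'  n5⇒n6
[21] read 'b'  n6⇒n7
[22] read 'd'  n7⇒n8
[23] read 'b'  n8⇒n9
[24] read 'a'  n9⇒n10  → match P1@[19:24]
[25] read 'a'  n10⇒n5 (via fail)
[26] read 'a'  n5⇒n5 (via fail)
[27] read 'c'  n5⇒n6
[28] read 'b'  n6⇒n7
[29] read 'd'  n7⇒n8
[30] read 'b'  n8⇒n9
[31] read 'a'  n9⇒n10  → match P1@[26:31]
[32] read 'a'  n10⇒n5 (via fail)
[33] read 'c'  n5⇒n6
[34] read 'd'  n6⇒n0 (via fail)
[35] read 'c'  n0⇒n11
[36] read 'b'  n11⇒n1 (via fail)
[37] read 'c'  n1⇒n2
[38] read 'c'  n2⇒n3
[39] read 'b'  n3⇒n4  → match P0@[36:39],P2@[37:39]
[40] read 'd'  n4⇒n0 (via fail)
[41] read 'd'  n0⇒n0
[42] read 'a'  n0⇒n5
[43] read 'c'  n5⇒n6
[44] read 'b'  n6⇒n7
[45] read 'd'  n7⇒n8
[46] read 'b'  n8⇒n9
[47] read 'a'  n9⇒n10  → match P1@[42:47]
[48] read 'd'  n10⇒n0 (via fail)
[49] read 'a'  n0⇒n5
[50] read 'c'  n5⇒n6
[51] read 'b'  n6⇒n7
[52] read 'd'  n7⇒n8
[53] read 'b'  n8⇒n9
[54] read 'a'  n9⇒n10  → match P1@[49:54]
[55] read 'c'  n10⇒n6 (via fail)
[56] read 'c'  n6⇒n12 (via fail)
[57] read 'b'  n12⇒n13  → match P2@[55:57]
[58] read 'a'  n13⇒n5 (via fail)
[59] read 'a'  n5⇒n5 (via fail)
[60] read 'c'  n5⇒n6
[61] read 'c'  n6⇒n12 (via fail)
[62] read 'b'  n12⇒n13  → match P2@[60:62]
[63] read 'b'  n13⇒n1 (via fail)
[64] read 'c'  n1⇒n2
[65] read 'c'  n2⇒n3
[66] read 'b'  n3⇒n4  → match P0@[63:66],P2@[64:66]
[67] read 'b'  n4⇒n1 (via fail)
[68] read 'c'  n1⇒n2
[69] read 'c'  n2⇒n3
[70] read 'b'  n3⇒n4  → match P0@[67:70],P2@[68:70]
[71] read 'd'  n4⇒n0 (via fail)
[72] read 'b'  n0⇒n1
[73] read 'a'  n1⇒n5 (via fail)

Result: [[10,0],[10,2],[16,1],[24,1],[31,1],[39,0],[39,2],[47,1],[54,1],[57,2],[62,2],[66,0],[66,2],[70,0],[70,2]]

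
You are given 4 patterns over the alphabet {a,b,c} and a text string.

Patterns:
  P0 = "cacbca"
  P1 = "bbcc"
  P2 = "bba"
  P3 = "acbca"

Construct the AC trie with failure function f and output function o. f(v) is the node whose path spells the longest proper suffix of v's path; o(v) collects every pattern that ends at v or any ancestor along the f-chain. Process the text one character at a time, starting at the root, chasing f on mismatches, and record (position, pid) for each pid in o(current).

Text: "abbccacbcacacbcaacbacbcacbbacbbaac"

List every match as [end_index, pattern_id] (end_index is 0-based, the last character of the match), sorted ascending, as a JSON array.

Construct AC machine:
Trie nodes:
  n0 'ε': a→12 b→7 c→1
  n1 'c': a→2
  n2 'ca': c→3
  n3 'cac': b→4
  n4 'cacb': c→5
  n5 'cacbc': a→6
  n6 'cacbca': ·  ←P0
  n7 'b': b→8
  n8 'bb': a→11 c→9
  n9 'bbc': c→10
  n10 'bbcc': ·  ←P1
  n11 'bba': ·  ←P2
  n12 'a': c→13
  n13 'ac': b→14
  n14 'acb': c→15
  n15 'acbc': a→16
  n16 'acbca': ·  ←P3

BFS fail/out derivation:
  n1('c'): parent n0 fail=0; on 'c' 0 → fail=0;  out ∅∪∅=∅
  n7('b'): parent n0 fail=0; on 'b' 0 → fail=0;  out ∅∪∅=∅
  n12('a'): parent n0 fail=0; on 'a' 0 → fail=0;  out ∅∪∅=∅
  n2('ca'): parent n1 fail=0; on 'a' 0 → fail=12;  out ∅∪∅=∅
  n8('bb'): parent n7 fail=0; on 'b' 0 → fail=7;  out ∅∪∅=∅
  n13('ac'): parent n12 fail=0; on 'c' 0 → fail=1;  out ∅∪∅=∅
  n3('cac'): parent n2 fail=12; on 'c' 12 → fail=13;  out ∅∪∅=∅
  n9('bbc'): parent n8 fail=7; on 'c' 7→0 → fail=1;  out ∅∪∅=∅
  n11('bba'): parent n8 fail=7; on 'a' 7→0 → fail=12;  out {2}∪∅={2}
  n14('acb'): parent n13 fail=1; on 'b' 1→0 → fail=7;  out ∅∪∅=∅
  n4('cacb'): parent n3 fail=13; on 'b' 13 → fail=14;  out ∅∪∅=∅
  n10('bbcc'): parent n9 fail=1; on 'c' 1→0 → fail=1;  out {1}∪∅={1}
  n15('acbc'): parent n14 fail=7; on 'c' 7→0 → fail=1;  out ∅∪∅=∅
  n5('cacbc'): parent n4 fail=14; on 'c' 14 → fail=15;  out ∅∪∅=∅
  n16('acbca'): parent n15 fail=1; on 'a' 1 → fail=2;  out {3}∪∅={3}
  n6('cacbca'): parent n5 fail=15; on 'a' 15 → fail=16;  out {0}∪{3}={0,3}

Text stream:
[0] read 'a'  n0⇒n12
[1] read 'b'  n12⇒n7 ·f
[2] read 'b'  n7⇒n8
[3] read 'c'  n8⇒n9
[4] read 'c'  n9⇒n10  ** P1@[1:4]
[5] read 'a'  n10⇒n2 ·f
[6] read 'c'  n2⇒n3
[7] read 'b'  n3⇒n4
[8] read 'c'  n4⇒n5
[9] read 'a'  n5⇒n6  ** P0@[4:9],P3@[5:9]
[10] read 'c'  n6⇒n3 ·f
[11] read 'a'  n3⇒n2 ·f
[12] read 'c'  n2⇒n3
[13] read 'b'  n3⇒n4
[14] read 'c'  n4⇒n5
[15] read 'a'  n5⇒n6  ** P0@[10:15],P3@[11:15]
[16] read 'a'  n6⇒n12 ·f
[17] read 'c'  n12⇒n13
[18] read 'b'  n13⇒n14
[19] read 'a'  n14⇒n12 ·f
[20] read 'c'  n12⇒n13
[21] read 'b'  n13⇒n14
[22] read 'c'  n14⇒n15
[23] read 'a'  n15⇒n16  ** P3@[19:23]
[24] read 'c'  n16⇒n3 ·f
[25] read 'b'  n3⇒n4
[26] read 'b'  n4⇒n8 ·f
[27] read 'a'  n8⇒n11  ** P2@[25:27]
[28] read 'c'  n11⇒n13 ·f
[29] read 'b'  n13⇒n14
[30] read 'b'  n14⇒n8 ·f
[31] read 'a'  n8⇒n11  ** P2@[29:31]
[32] read 'a'  n11⇒n12 ·f
[33] read 'c'  n12⇒n13

All matches (sorted): [[4,1],[9,0],[9,3],[15,0],[15,3],[23,3],[27,2],[31,2]]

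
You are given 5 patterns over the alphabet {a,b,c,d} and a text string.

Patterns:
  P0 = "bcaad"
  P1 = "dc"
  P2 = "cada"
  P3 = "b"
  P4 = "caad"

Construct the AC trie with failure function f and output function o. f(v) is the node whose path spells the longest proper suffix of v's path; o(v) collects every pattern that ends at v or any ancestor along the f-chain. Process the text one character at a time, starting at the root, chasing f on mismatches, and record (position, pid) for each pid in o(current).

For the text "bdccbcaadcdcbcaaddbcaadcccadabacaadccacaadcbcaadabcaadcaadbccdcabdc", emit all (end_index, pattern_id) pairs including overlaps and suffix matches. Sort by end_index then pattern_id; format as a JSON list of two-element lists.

Build:
Trie nodes:
  n0 'ε': b→1 c→8 d→6
  n1 'b': c→2  ←P3
  n2 'bc': a→3
  n3 'bca': a→4
  n4 'bcaa': d→5
  n5 'bcaad': ·  ←P0
  n6 'd': c→7
  n7 'dc': ·  ←P1
  n8 'c': a→9
  n9 'ca': a→12 d→10
  n10 'cad': a→11
  n11 'cada': ·  ←P2
  n12 'caa': d→13
  n13 'caad': ·  ←P4

Failure links (BFS by depth):
  n1('b'): parent n0 fail=0; on 'b' 0 → fail=0;  out {3}∪∅={3}
  n6('d'): parent n0 fail=0; on 'd' 0 → fail=0;  out ∅∪∅=∅
  n8('c'): parent n0 fail=0; on 'c' 0 → fail=0;  out ∅∪∅=∅
  n2('bc'): parent n1 fail=0; on 'c' 0 → fail=8;  out ∅∪∅=∅
  n7('dc'): parent n6 fail=0; on 'c' 0 → fail=8;  out {1}∪∅={1}
  n9('ca'): parent n8 fail=0; on 'a' 0 → fail=0;  out ∅∪∅=∅
  n3('bca'): parent n2 fail=8; on 'a' 8 → fail=9;  out ∅∪∅=∅
  n10('cad'): parent n9 fail=0; on 'd' 0 → fail=6;  out ∅∪∅=∅
  n12('caa'): parent n9 fail=0; on 'a' 0 → fail=0;  out ∅∪∅=∅
  n4('bcaa'): parent n3 fail=9; on 'a' 9 → fail=12;  out ∅∪∅=∅
  n11('cada'): parent n10 fail=6; on 'a' 6→0 → fail=0;  out {2}∪∅={2}
  n13('caad'): parent n12 fail=0; on 'd' 0 → fail=6;  out {4}∪∅={4}
  n5('bcaad'): parent n4 fail=12; on 'd' 12 → fail=13;  out {0}∪{4}={0,4}

Run:
i=0 'b': node 0→1  → match P3@[0:0]
i=1 'd': node 1→6 (fail-walked)
i=2 'c': node 6→7  → match P1@[1:2]
i=3 'c': node 7→8 (fail-walked)
i=4 'b': node 8→1 (fail-walked)  → match P3@[4:4]
i=5 'c': node 1→2
i=6 'a': node 2→3
i=7 'a': node 3→4
i=8 'd': node 4→5  → match P0@[4:8],P4@[5:8]
i=9 'c': node 5→7 (fail-walked)  → match P1@[8:9]
i=10 'd': node 7→6 (fail-walked)
i=11 'c': node 6→7  → match P1@[10:11]
i=12 'b': node 7→1 (fail-walked)  → match P3@[12:12]
i=13 'c': node 1→2
i=14 'a': node 2→3
i=15 'a': node 3→4
i=16 'd': node 4→5  → match P0@[12:16],P4@[13:16]
i=17 'd': node 5→6 (fail-walked)
i=18 'b': node 6→1 (fail-walked)  → match P3@[18:18]
i=19 'c': node 1→2
i=20 'a': node 2→3
i=21 'a': node 3→4
i=22 'd': node 4→5  → match P0@[18:22],P4@[19:22]
i=23 'c': node 5→7 (fail-walked)  → match P1@[22:23]
i=24 'c': node 7→8 (fail-walked)
i=25 'c': node 8→8 (fail-walked)
i=26 'a': node 8→9
i=27 'd': node 9→10
i=28 'a': node 10→11  → match P2@[25:28]
i=29 'b': node 11→1 (fail-walked)  → match P3@[29:29]
i=30 'a': node 1→0 (fail-walked)
i=31 'c': node 0→8
i=32 'a': node 8→9
i=33 'a': node 9→12
i=34 'd': node 12→13  → match P4@[31:34]
i=35 'c': node 13→7 (fail-walked)  → match P1@[34:35]
i=36 'c': node 7→8 (fail-walked)
i=37 'a': node 8→9
i=38 'c': node 9→8 (fail-walked)
i=39 'a': node 8→9
i=40 'a': node 9→12
i=41 'd': node 12→13  → match P4@[38:41]
i=42 'c': node 13→7 (fail-walked)  → match P1@[41:42]
i=43 'b': node 7→1 (fail-walked)  → match P3@[43:43]
i=44 'c': node 1→2
i=45 'a': node 2→3
i=46 'a': node 3→4
i=47 'd': node 4→5  → match P0@[43:47],P4@[44:47]
i=48 'a': node 5→0 (fail-walked)
i=49 'b': node 0→1  → match P3@[49:49]
i=50 'c': node 1→2
i=51 'a': node 2→3
i=52 'a': node 3→4
i=53 'd': node 4→5  → match P0@[49:53],P4@[50:53]
i=54 'c': node 5→7 (fail-walked)  → match P1@[53:54]
i=55 'a': node 7→9 (fail-walked)
i=56 'a': node 9→12
i=57 'd': node 12→13  → match P4@[54:57]
i=58 'b': node 13→1 (fail-walked)  → match P3@[58:58]
i=59 'c': node 1→2
i=60 'c': node 2→8 (fail-walked)
i=61 'd': node 8→6 (fail-walked)
i=62 'c': node 6→7  → match P1@[61:62]
i=63 'a': node 7→9 (fail-walked)
i=64 'b': node 9→1 (fail-walked)  → match P3@[64:64]
i=65 'd': node 1→6 (fail-walked)
i=66 'c': node 6→7  → match P1@[65:66]

All matches (sorted): [[0,3],[2,1],[4,3],[8,0],[8,4],[9,1],[11,1],[12,3],[16,0],[16,4],[18,3],[22,0],[22,4],[23,1],[28,2],[29,3],[34,4],[35,1],[41,4],[42,1],[43,3],[47,0],[47,4],[49,3],[53,0],[53,4],[54,1],[57,4],[58,3],[62,1],[64,3],[66,1]]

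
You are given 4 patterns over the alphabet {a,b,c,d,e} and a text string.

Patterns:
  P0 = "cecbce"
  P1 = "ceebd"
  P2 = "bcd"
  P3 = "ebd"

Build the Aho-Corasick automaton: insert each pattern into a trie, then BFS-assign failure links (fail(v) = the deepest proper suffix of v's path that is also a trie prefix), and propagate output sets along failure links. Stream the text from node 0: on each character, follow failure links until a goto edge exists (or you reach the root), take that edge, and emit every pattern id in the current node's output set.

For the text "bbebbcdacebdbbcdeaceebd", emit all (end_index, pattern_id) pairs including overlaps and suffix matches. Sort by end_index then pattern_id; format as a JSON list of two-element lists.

Build automaton:
Trie nodes:
  n0 'ε': b→10 c→1 e→13
  n1 'c': e→2
  n2 'ce': c→3 e→7
  n3 'cec': b→4
  n4 'cecb': c→5
  n5 'cecbc': e→6
  n6 'cecbce': ·  ←P0
  n7 'cee': b→8
  n8 'ceeb': d→9
  n9 'ceebd': ·  ←P1
  n10 'b': c→11
  n11 'bc': d→12
  n12 'bcd': ·  ←P2
  n13 'e': b→14
  n14 'eb': d→15
  n15 'ebd': ·  ←P3

Failure links (BFS by depth):
  n1('c'): parent n0 fail=0; on 'c' 0 → fail=0;  out ∅∪∅=∅
  n10('b'): parent n0 fail=0; on 'b' 0 → fail=0;  out ∅∪∅=∅
  n13('e'): parent n0 fail=0; on 'e' 0 → fail=0;  out ∅∪∅=∅
  n2('ce'): parent n1 fail=0; on 'e' 0 → fail=13;  out ∅∪∅=∅
  n11('bc'): parent n10 fail=0; on 'c' 0 → fail=1;  out ∅∪∅=∅
  n14('eb'): parent n13 fail=0; on 'b' 0 → fail=10;  out ∅∪∅=∅
  n3('cec'): parent n2 fail=13; on 'c' 13→0 → fail=1;  out ∅∪∅=∅
  n7('cee'): parent n2 fail=13; on 'e' 13→0 → fail=13;  out ∅∪∅=∅
  n12('bcd'): parent n11 fail=1; on 'd' 1→0 → fail=0;  out {2}∪∅={2}
  n15('ebd'): parent n14 fail=10; on 'd' 10→0 → fail=0;  out {3}∪∅={3}
  n4('cecb'): parent n3 fail=1; on 'b' 1→0 → fail=10;  out ∅∪∅=∅
  n8('ceeb'): parent n7 fail=13; on 'b' 13 → fail=14;  out ∅∪∅=∅
  n5('cecbc'): parent n4 fail=10; on 'c' 10 → fail=11;  out ∅∪∅=∅
  n9('ceebd'): parent n8 fail=14; on 'd' 14 → fail=15;  out {1}∪{3}={1,3}
  n6('cecbce'): parent n5 fail=11; on 'e' 11→1 → fail=2;  out {0}∪∅={0}

Scan:
pos 0 'b': at 10
pos 1 'b': at 10 ·f
pos 2 'e': at 13 ·f
pos 3 'b': at 14
pos 4 'b': at 10 ·f
pos 5 'c': at 11
pos 6 'd': at 12  ** P2@[4:6]
pos 7 'a': at 0 ·f
pos 8 'c': at 1
pos 9 'e': at 2
pos 10 'b': at 14 ·f
pos 11 'd': at 15  ** P3@[9:11]
pos 12 'b': at 10 ·f
pos 13 'b': at 10 ·f
pos 14 'c': at 11
pos 15 'd': at 12  ** P2@[13:15]
pos 16 'e': at 13 ·f
pos 17 'a': at 0 ·f
pos 18 'c': at 1
pos 19 'e': at 2
pos 20 'e': at 7
pos 21 'b': at 8
pos 22 'd': at 9  ** P1@[18:22],P3@[20:22]

Result: [[6,2],[11,3],[15,2],[22,1],[22,3]]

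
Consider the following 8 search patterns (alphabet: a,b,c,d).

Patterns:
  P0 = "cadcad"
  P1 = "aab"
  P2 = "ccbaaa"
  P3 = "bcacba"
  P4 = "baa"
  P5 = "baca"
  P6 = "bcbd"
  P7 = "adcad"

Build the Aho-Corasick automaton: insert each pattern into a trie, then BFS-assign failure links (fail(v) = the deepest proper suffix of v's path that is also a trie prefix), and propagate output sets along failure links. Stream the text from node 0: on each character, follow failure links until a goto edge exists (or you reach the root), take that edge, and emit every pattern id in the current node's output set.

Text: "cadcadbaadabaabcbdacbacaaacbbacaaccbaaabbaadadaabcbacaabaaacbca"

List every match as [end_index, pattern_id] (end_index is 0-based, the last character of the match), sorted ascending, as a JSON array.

Construct AC machine:
Trie (insert patterns):
  0='ε' goto a→7 b→15 c→1
  1='c' goto a→2 c→10
  2='ca' goto d→3
  3='cad' goto c→4
  4='cadc' goto a→5
  5='cadca' goto d→6
  6='cadcad' goto ·  ←P0
  7='a' goto a→8 d→27
  8='aa' goto b→9
  9='aab' goto ·  ←P1
  10='cc' goto b→11
  11='ccb' goto a→12
  12='ccba' goto a→13
  13='ccbaa' goto a→14
  14='ccbaaa' goto ·  ←P2
  15='b' goto a→21 c→16
  16='bc' goto a→17 b→25
  17='bca' goto c→18
  18='bcac' goto b→19
  19='bcacb' goto a→20
  20='bcacba' goto ·  ←P3
  21='ba' goto a→22 c→23
  22='baa' goto ·  ←P4
  23='bac' goto a→24
  24='baca' goto ·  ←P5
  25='bcb' goto d→26
  26='bcbd' goto ·  ←P6
  27='ad' goto c→28
  28='adc' goto a→29
  29='adca' goto d→30
  30='adcad' goto ·  ←P7

Failure links (BFS by depth):
  fail(1) 'c': from fail(0)=0 chase 'c': 0 ⇒ 0;  out=∅∪out(0)=∅
  fail(7) 'a': from fail(0)=0 chase 'a': 0 ⇒ 0;  out=∅∪out(0)=∅
  fail(15) 'b': from fail(0)=0 chase 'b': 0 ⇒ 0;  out=∅∪out(0)=∅
  fail(2) 'ca': from fail(1)=0 chase 'a': 0 ⇒ 7;  out=∅∪out(7)=∅
  fail(8) 'aa': from fail(7)=0 chase 'a': 0 ⇒ 7;  out=∅∪out(7)=∅
  fail(10) 'cc': from fail(1)=0 chase 'c': 0 ⇒ 1;  out=∅∪out(1)=∅
  fail(16) 'bc': from fail(15)=0 chase 'c': 0 ⇒ 1;  out=∅∪out(1)=∅
  fail(21) 'ba': from fail(15)=0 chase 'a': 0 ⇒ 7;  out=∅∪out(7)=∅
  fail(27) 'ad': from fail(7)=0 chase 'd': 0 ⇒ 0;  out=∅∪out(0)=∅
  fail(3) 'cad': from fail(2)=7 chase 'd': 7 ⇒ 27;  out=∅∪out(27)=∅
  fail(9) 'aab': from fail(8)=7 chase 'b': 7→0 ⇒ 15;  out={1}∪out(15)={1}
  fail(11) 'ccb': from fail(10)=1 chase 'b': 1→0 ⇒ 15;  out=∅∪out(15)=∅
  fail(17) 'bca': from fail(16)=1 chase 'a': 1 ⇒ 2;  out=∅∪out(2)=∅
  fail(22) 'baa': from fail(21)=7 chase 'a': 7 ⇒ 8;  out={4}∪out(8)={4}
  fail(23) 'bac': from fail(21)=7 chase 'c': 7→0 ⇒ 1;  out=∅∪out(1)=∅
  fail(25) 'bcb': from fail(16)=1 chase 'b': 1→0 ⇒ 15;  out=∅∪out(15)=∅
  fail(28) 'adc': from fail(27)=0 chase 'c': 0 ⇒ 1;  out=∅∪out(1)=∅
  fail(4) 'cadc': from fail(3)=27 chase 'c': 27 ⇒ 28;  out=∅∪out(28)=∅
  fail(12) 'ccba': from fail(11)=15 chase 'a': 15 ⇒ 21;  out=∅∪out(21)=∅
  fail(18) 'bcac': from fail(17)=2 chase 'c': 2→7→0 ⇒ 1;  out=∅∪out(1)=∅
  fail(24) 'baca': from fail(23)=1 chase 'a': 1 ⇒ 2;  out={5}∪out(2)={5}
  fail(26) 'bcbd': from fail(25)=15 chase 'd': 15→0 ⇒ 0;  out={6}∪out(0)={6}
  fail(29) 'adca': from fail(28)=1 chase 'a': 1 ⇒ 2;  out=∅∪out(2)=∅
  fail(5) 'cadca': from fail(4)=28 chase 'a': 28 ⇒ 29;  out=∅∪out(29)=∅
  fail(13) 'ccbaa': from fail(12)=21 chase 'a': 21 ⇒ 22;  out=∅∪out(22)={4}
  fail(19) 'bcacb': from fail(18)=1 chase 'b': 1→0 ⇒ 15;  out=∅∪out(15)=∅
  fail(30) 'adcad': from fail(29)=2 chase 'd': 2 ⇒ 3;  out={7}∪out(3)={7}
  fail(6) 'cadcad': from fail(5)=29 chase 'd': 29 ⇒ 30;  out={0}∪out(30)={0,7}
  fail(14) 'ccbaaa': from fail(13)=22 chase 'a': 22→8→7 ⇒ 8;  out={2}∪out(8)={2}
  fail(20) 'bcacba': from fail(19)=15 chase 'a': 15 ⇒ 21;  out={3}∪out(21)={3}

Scan:
pos 0 'c': at 1
pos 1 'a': at 2
pos 2 'd': at 3
pos 3 'c': at 4
pos 4 'a': at 5
pos 5 'd': at 6  emit P0@[0:5],P7@[1:5]
pos 6 'b': at 15 ·f
pos 7 'a': at 21
pos 8 'a': at 22  emit P4@[6:8]
pos 9 'd': at 27 ·f
pos 10 'a': at 7 ·f
pos 11 'b': at 15 ·f
pos 12 'a': at 21
pos 13 'a': at 22  emit P4@[11:13]
pos 14 'b': at 9 ·f  emit P1@[12:14]
pos 15 'c': at 16 ·f
pos 16 'b': at 25
pos 17 'd': at 26  emit P6@[14:17]
pos 18 'a': at 7 ·f
pos 19 'c': at 1 ·f
pos 20 'b': at 15 ·f
pos 21 'a': at 21
pos 22 'c': at 23
pos 23 'a': at 24  emit P5@[20:23]
pos 24 'a': at 8 ·f
pos 25 'a': at 8 ·f
pos 26 'c': at 1 ·f
pos 27 'b': at 15 ·f
pos 28 'b': at 15 ·f
pos 29 'a': at 21
pos 30 'c': at 23
pos 31 'a': at 24  emit P5@[28:31]
pos 32 'a': at 8 ·f
pos 33 'c': at 1 ·f
pos 34 'c': at 10
pos 35 'b': at 11
pos 36 'a': at 12
pos 37 'a': at 13  emit P4@[35:37]
pos 38 'a': at 14  emit P2@[33:38]
pos 39 'b': at 9 ·f  emit P1@[37:39]
pos 40 'b': at 15 ·f
pos 41 'a': at 21
pos 42 'a': at 22  emit P4@[40:42]
pos 43 'd': at 27 ·f
pos 44 'a': at 7 ·f
pos 45 'd': at 27
pos 46 'a': at 7 ·f
pos 47 'a': at 8
pos 48 'b': at 9  emit P1@[46:48]
pos 49 'c': at 16 ·f
pos 50 'b': at 25
pos 51 'a': at 21 ·f
pos 52 'c': at 23
pos 53 'a': at 24  emit P5@[50:53]
pos 54 'a': at 8 ·f
pos 55 'b': at 9  emit P1@[53:55]
pos 56 'a': at 21 ·f
pos 57 'a': at 22  emit P4@[55:57]
pos 58 'a': at 8 ·f
pos 59 'c': at 1 ·f
pos 60 'b': at 15 ·f
pos 61 'c': at 16
pos 62 'a': at 17

Result: [[5,0],[5,7],[8,4],[13,4],[14,1],[17,6],[23,5],[31,5],[37,4],[38,2],[39,1],[42,4],[48,1],[53,5],[55,1],[57,4]]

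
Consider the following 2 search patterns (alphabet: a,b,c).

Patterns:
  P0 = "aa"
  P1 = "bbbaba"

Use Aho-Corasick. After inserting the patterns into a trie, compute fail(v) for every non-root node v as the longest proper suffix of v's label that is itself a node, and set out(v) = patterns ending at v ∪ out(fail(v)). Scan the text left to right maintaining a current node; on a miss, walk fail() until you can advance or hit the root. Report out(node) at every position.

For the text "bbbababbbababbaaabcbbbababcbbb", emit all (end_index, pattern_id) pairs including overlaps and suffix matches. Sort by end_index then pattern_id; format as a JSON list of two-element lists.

Build:
Trie (insert patterns):
  0='ε' goto a→1 b→3
  1='a' goto a→2
  2='aa' goto ·  ←P0
  3='b' goto b→4
  4='bb' goto b→5
  5='bbb' goto a→6
  6='bbba' goto b→7
  7='bbbab' goto a→8
  8='bbbaba' goto ·  ←P1

BFS fail/out derivation:
  fail(1) 'a': from fail(0)=0 chase 'a': 0 ⇒ 0;  out=∅∪out(0)=∅
  fail(3) 'b': from fail(0)=0 chase 'b': 0 ⇒ 0;  out=∅∪out(0)=∅
  fail(2) 'aa': from fail(1)=0 chase 'a': 0 ⇒ 1;  out={0}∪out(1)={0}
  fail(4) 'bb': from fail(3)=0 chase 'b': 0 ⇒ 3;  out=∅∪out(3)=∅
  fail(5) 'bbb': from fail(4)=3 chase 'b': 3 ⇒ 4;  out=∅∪out(4)=∅
  fail(6) 'bbba': from fail(5)=4 chase 'a': 4→3→0 ⇒ 1;  out=∅∪out(1)=∅
  fail(7) 'bbbab': from fail(6)=1 chase 'b': 1→0 ⇒ 3;  out=∅∪out(3)=∅
  fail(8) 'bbbaba': from fail(7)=3 chase 'a': 3→0 ⇒ 1;  out={1}∪out(1)={1}

Run:
i=0 'b': node 0→3
i=1 'b': node 3→4
i=2 'b': node 4→5
i=3 'a': node 5→6
i=4 'b': node 6→7
i=5 'a': node 7→8  → match P1@[0:5]
i=6 'b': node 8→3 (fail-walked)
i=7 'b': node 3→4
i=8 'b': node 4→5
i=9 'a': node 5→6
i=10 'b': node 6→7
i=11 'a': node 7→8  → match P1@[6:11]
i=12 'b': node 8→3 (fail-walked)
i=13 'b': node 3→4
i=14 'a': node 4→1 (fail-walked)
i=15 'a': node 1→2  → match P0@[14:15]
i=16 'a': node 2→2 (fail-walked)  → match P0@[15:16]
i=17 'b': node 2→3 (fail-walked)
i=18 'c': node 3→0 (fail-walked)
i=19 'b': node 0→3
i=20 'b': node 3→4
i=21 'b': node 4→5
i=22 'a': node 5→6
i=23 'b': node 6→7
i=24 'a': node 7→8  → match P1@[19:24]
i=25 'b': node 8→3 (fail-walked)
i=26 'c': node 3→0 (fail-walked)
i=27 'b': node 0→3
i=28 'b': node 3→4
i=29 'b': node 4→5

Result: [[5,1],[11,1],[15,0],[16,0],[24,1]]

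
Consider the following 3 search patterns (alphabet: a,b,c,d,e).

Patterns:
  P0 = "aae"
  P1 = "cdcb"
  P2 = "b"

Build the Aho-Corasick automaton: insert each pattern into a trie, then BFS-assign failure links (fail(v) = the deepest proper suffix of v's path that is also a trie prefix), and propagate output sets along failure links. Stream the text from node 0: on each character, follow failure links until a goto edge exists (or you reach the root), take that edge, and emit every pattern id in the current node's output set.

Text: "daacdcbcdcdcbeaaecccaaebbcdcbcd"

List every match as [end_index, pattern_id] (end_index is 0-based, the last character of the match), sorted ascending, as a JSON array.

Build automaton:
Trie (insert patterns):
  n0 'ε': a→1 b→8 c→4
  n1 'a': a→2
  n2 'aa': e→3
  n3 'aae': ·  ←P0
  n4 'c': d→5
  n5 'cd': c→6
  n6 'cdc': b→7
  n7 'cdcb': ·  ←P1
  n8 'b': ·  ←P2

Failure links (BFS by depth):
  fail(1) 'a': from fail(0)=0 chase 'a': 0 ⇒ 0;  out=∅∪out(0)=∅
  fail(4) 'c': from fail(0)=0 chase 'c': 0 ⇒ 0;  out=∅∪out(0)=∅
  fail(8) 'b': from fail(0)=0 chase 'b': 0 ⇒ 0;  out={2}∪out(0)={2}
  fail(2) 'aa': from fail(1)=0 chase 'a': 0 ⇒ 1;  out=∅∪out(1)=∅
  fail(5) 'cd': from fail(4)=0 chase 'd': 0 ⇒ 0;  out=∅∪out(0)=∅
  fail(3) 'aae': from fail(2)=1 chase 'e': 1→0 ⇒ 0;  out={0}∪out(0)={0}
  fail(6) 'cdc': from fail(5)=0 chase 'c': 0 ⇒ 4;  out=∅∪out(4)=∅
  fail(7) 'cdcb': from fail(6)=4 chase 'b': 4→0 ⇒ 8;  out={1}∪out(8)={1,2}

Scan:
pos 0 'd': at 0
pos 1 'a': at 1
pos 2 'a': at 2
pos 3 'c': at 4 (via fail)
pos 4 'd': at 5
pos 5 'c': at 6
pos 6 'b': at 7  ** P1@[3:6],P2@[6:6]
pos 7 'c': at 4 (via fail)
pos 8 'd': at 5
pos 9 'c': at 6
pos 10 'd': at 5 (via fail)
pos 11 'c': at 6
pos 12 'b': at 7  ** P1@[9:12],P2@[12:12]
pos 13 'e': at 0 (via fail)
pos 14 'a': at 1
pos 15 'a': at 2
pos 16 'e': at 3  ** P0@[14:16]
pos 17 'c': at 4 (via fail)
pos 18 'c': at 4 (via fail)
pos 19 'c': at 4 (via fail)
pos 20 'a': at 1 (via fail)
pos 21 'a': at 2
pos 22 'e': at 3  ** P0@[20:22]
pos 23 'b': at 8 (via fail)  ** P2@[23:23]
pos 24 'b': at 8 (via fail)  ** P2@[24:24]
pos 25 'c': at 4 (via fail)
pos 26 'd': at 5
pos 27 'c': at 6
pos 28 'b': at 7  ** P1@[25:28],P2@[28:28]
pos 29 'c': at 4 (via fail)
pos 30 'd': at 5

Result: [[6,1],[6,2],[12,1],[12,2],[16,0],[22,0],[23,2],[24,2],[28,1],[28,2]]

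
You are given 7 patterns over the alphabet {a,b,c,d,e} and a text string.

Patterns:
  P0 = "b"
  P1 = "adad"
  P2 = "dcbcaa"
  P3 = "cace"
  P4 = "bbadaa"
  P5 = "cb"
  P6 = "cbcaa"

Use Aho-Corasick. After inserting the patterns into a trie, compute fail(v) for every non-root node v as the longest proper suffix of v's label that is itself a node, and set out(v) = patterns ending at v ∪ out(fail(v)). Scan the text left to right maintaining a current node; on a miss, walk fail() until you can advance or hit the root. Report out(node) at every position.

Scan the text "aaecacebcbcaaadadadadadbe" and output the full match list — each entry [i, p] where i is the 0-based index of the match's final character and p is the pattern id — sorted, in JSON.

Build:
Trie nodes:
  n0 'ε': a→2 b→1 c→12 d→6
  n1 'b': b→16  ←P0
  n2 'a': d→3
  n3 'ad': a→4
  n4 'ada': d→5
  n5 'adad': ·  ←P1
  n6 'd': c→7
  n7 'dc': b→8
  n8 'dcb': c→9
  n9 'dcbc': a→10
  n10 'dcbca': a→11
  n11 'dcbcaa': ·  ←P2
  n12 'c': a→13 b→21
  n13 'ca': c→14
  n14 'cac': e→15
  n15 'cace': ·  ←P3
  n16 'bb': a→17
  n17 'bba': d→18
  n18 'bbad': a→19
  n19 'bbada': a→20
  n20 'bbadaa': ·  ←P4
  n21 'cb': c→22  ←P5
  n22 'cbc': a→23
  n23 'cbca': a→24
  n24 'cbcaa': ·  ←P6

Failure links (BFS by depth):
  fail(1) 'b': from fail(0)=0 chase 'b': 0 ⇒ 0;  out={0}∪out(0)={0}
  fail(2) 'a': from fail(0)=0 chase 'a': 0 ⇒ 0;  out=∅∪out(0)=∅
  fail(6) 'd': from fail(0)=0 chase 'd': 0 ⇒ 0;  out=∅∪out(0)=∅
  fail(12) 'c': from fail(0)=0 chase 'c': 0 ⇒ 0;  out=∅∪out(0)=∅
  fail(3) 'ad': from fail(2)=0 chase 'd': 0 ⇒ 6;  out=∅∪out(6)=∅
  fail(7) 'dc': from fail(6)=0 chase 'c': 0 ⇒ 12;  out=∅∪out(12)=∅
  fail(13) 'ca': from fail(12)=0 chase 'a': 0 ⇒ 2;  out=∅∪out(2)=∅
  fail(16) 'bb': from fail(1)=0 chase 'b': 0 ⇒ 1;  out=∅∪out(1)={0}
  fail(21) 'cb': from fail(12)=0 chase 'b': 0 ⇒ 1;  out={5}∪out(1)={0,5}
  fail(4) 'ada': from fail(3)=6 chase 'a': 6→0 ⇒ 2;  out=∅∪out(2)=∅
  fail(8) 'dcb': from fail(7)=12 chase 'b': 12 ⇒ 21;  out=∅∪out(21)={0,5}
  fail(14) 'cac': from fail(13)=2 chase 'c': 2→0 ⇒ 12;  out=∅∪out(12)=∅
  fail(17) 'bba': from fail(16)=1 chase 'a': 1→0 ⇒ 2;  out=∅∪out(2)=∅
  fail(22) 'cbc': from fail(21)=1 chase 'c': 1→0 ⇒ 12;  out=∅∪out(12)=∅
  fail(5) 'adad': from fail(4)=2 chase 'd': 2 ⇒ 3;  out={1}∪out(3)={1}
  fail(9) 'dcbc': from fail(8)=21 chase 'c': 21 ⇒ 22;  out=∅∪out(22)=∅
  fail(15) 'cace': from fail(14)=12 chase 'e': 12→0 ⇒ 0;  out={3}∪out(0)={3}
  fail(18) 'bbad': from fail(17)=2 chase 'd': 2 ⇒ 3;  out=∅∪out(3)=∅
  fail(23) 'cbca': from fail(22)=12 chase 'a': 12 ⇒ 13;  out=∅∪out(13)=∅
  fail(10) 'dcbca': from fail(9)=22 chase 'a': 22 ⇒ 23;  out=∅∪out(23)=∅
  fail(19) 'bbada': from fail(18)=3 chase 'a': 3 ⇒ 4;  out=∅∪out(4)=∅
  fail(24) 'cbcaa': from fail(23)=13 chase 'a': 13→2→0 ⇒ 2;  out={6}∪out(2)={6}
  fail(11) 'dcbcaa': from fail(10)=23 chase 'a': 23 ⇒ 24;  out={2}∪out(24)={2,6}
  fail(20) 'bbadaa': from fail(19)=4 chase 'a': 4→2→0 ⇒ 2;  out={4}∪out(2)={4}

Run:
pos 0 'a': at 2
pos 1 'a': at 2 (fail-walked)
pos 2 'e': at 0 (fail-walked)
pos 3 'c': at 12
pos 4 'a': at 13
pos 5 'c': at 14
pos 6 'e': at 15  ** P3@[3:6]
pos 7 'b': at 1 (fail-walked)  ** P0@[7:7]
pos 8 'c': at 12 (fail-walked)
pos 9 'b': at 21  ** P0@[9:9],P5@[8:9]
pos 10 'c': at 22
pos 11 'a': at 23
pos 12 'a': at 24  ** P6@[8:12]
pos 13 'a': at 2 (fail-walked)
pos 14 'd': at 3
pos 15 'a': at 4
pos 16 'd': at 5  ** P1@[13:16]
pos 17 'a': at 4 (fail-walked)
pos 18 'd': at 5  ** P1@[15:18]
pos 19 'a': at 4 (fail-walked)
pos 20 'd': at 5  ** P1@[17:20]
pos 21 'a': at 4 (fail-walked)
pos 22 'd': at 5  ** P1@[19:22]
pos 23 'b': at 1 (fail-walked)  ** P0@[23:23]
pos 24 'e': at 0 (fail-walked)

Matches: [[6,3],[7,0],[9,0],[9,5],[12,6],[16,1],[18,1],[20,1],[22,1],[23,0]]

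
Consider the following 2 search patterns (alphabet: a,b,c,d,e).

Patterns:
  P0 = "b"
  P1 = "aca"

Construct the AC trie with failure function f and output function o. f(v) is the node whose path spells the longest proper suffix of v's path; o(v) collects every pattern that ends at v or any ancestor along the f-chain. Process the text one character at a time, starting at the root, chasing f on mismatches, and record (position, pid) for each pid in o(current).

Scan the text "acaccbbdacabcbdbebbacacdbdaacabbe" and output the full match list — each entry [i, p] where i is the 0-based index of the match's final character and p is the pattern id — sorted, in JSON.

Build automaton:
Trie (insert patterns):
  n0 'ε': a→2 b→1
  n1 'b': ·  ←P0
  n2 'a': c→3
  n3 'ac': a→4
  n4 'aca': ·  ←P1

Failure links (BFS by depth):
  fail(1) 'b': from fail(0)=0 chase 'b': 0 ⇒ 0;  out={0}∪out(0)={0}
  fail(2) 'a': from fail(0)=0 chase 'a': 0 ⇒ 0;  out=∅∪out(0)=∅
  fail(3) 'ac': from fail(2)=0 chase 'c': 0 ⇒ 0;  out=∅∪out(0)=∅
  fail(4) 'aca': from fail(3)=0 chase 'a': 0 ⇒ 2;  out={1}∪out(2)={1}

Text stream:
pos 0 'a': at 2
pos 1 'c': at 3
pos 2 'a': at 4  → match P1@[0:2]
pos 3 'c': at 3 ·f
pos 4 'c': at 0 ·f
pos 5 'b': at 1  → match P0@[5:5]
pos 6 'b': at 1 ·f  → match P0@[6:6]
pos 7 'd': at 0 ·f
pos 8 'a': at 2
pos 9 'c': at 3
pos 10 'a': at 4  → match P1@[8:10]
pos 11 'b': at 1 ·f  → match P0@[11:11]
pos 12 'c': at 0 ·f
pos 13 'b': at 1  → match P0@[13:13]
pos 14 'd': at 0 ·f
pos 15 'b': at 1  → match P0@[15:15]
pos 16 'e': at 0 ·f
pos 17 'b': at 1  → match P0@[17:17]
pos 18 'b': at 1 ·f  → match P0@[18:18]
pos 19 'a': at 2 ·f
pos 20 'c': at 3
pos 21 'a': at 4  → match P1@[19:21]
pos 22 'c': at 3 ·f
pos 23 'd': at 0 ·f
pos 24 'b': at 1  → match P0@[24:24]
pos 25 'd': at 0 ·f
pos 26 'a': at 2
pos 27 'a': at 2 ·f
pos 28 'c': at 3
pos 29 'a': at 4  → match P1@[27:29]
pos 30 'b': at 1 ·f  → match P0@[30:30]
pos 31 'b': at 1 ·f  → match P0@[31:31]
pos 32 'e': at 0 ·f

Matches: [[2,1],[5,0],[6,0],[10,1],[11,0],[13,0],[15,0],[17,0],[18,0],[21,1],[24,0],[29,1],[30,0],[31,0]]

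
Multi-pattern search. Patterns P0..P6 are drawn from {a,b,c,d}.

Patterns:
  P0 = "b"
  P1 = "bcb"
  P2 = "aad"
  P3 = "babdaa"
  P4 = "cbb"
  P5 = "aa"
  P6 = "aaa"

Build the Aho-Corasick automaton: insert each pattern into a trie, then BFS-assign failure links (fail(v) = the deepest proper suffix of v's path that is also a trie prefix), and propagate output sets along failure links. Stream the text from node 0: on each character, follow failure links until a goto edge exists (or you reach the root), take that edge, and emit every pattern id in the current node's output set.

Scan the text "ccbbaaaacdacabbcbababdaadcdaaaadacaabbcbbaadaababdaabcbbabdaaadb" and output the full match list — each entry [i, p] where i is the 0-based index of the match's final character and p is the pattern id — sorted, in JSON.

Construct AC machine:
Trie nodes:
  n0 'ε': a→4 b→1 c→12
  n1 'b': a→7 c→2  [P0 ends]
  n2 'bc': b→3
  n3 'bcb': ·  [P1 ends]
  n4 'a': a→5
  n5 'aa': a→15 d→6  [P5 ends]
  n6 'aad': ·  [P2 ends]
  n7 'ba': b→8
  n8 'bab': d→9
  n9 'babd': a→10
  n10 'babda': a→11
  n11 'babdaa': ·  [P3 ends]
  n12 'c': b→13
  n13 'cb': b→14
  n14 'cbb': ·  [P4 ends]
  n15 'aaa': ·  [P6 ends]

BFS fail/out derivation:
  fail(1) 'b': from fail(0)=0 chase 'b': 0 ⇒ 0;  out={0}∪out(0)={0}
  fail(4) 'a': from fail(0)=0 chase 'a': 0 ⇒ 0;  out=∅∪out(0)=∅
  fail(12) 'c': from fail(0)=0 chase 'c': 0 ⇒ 0;  out=∅∪out(0)=∅
  fail(2) 'bc': from fail(1)=0 chase 'c': 0 ⇒ 12;  out=∅∪out(12)=∅
  fail(5) 'aa': from fail(4)=0 chase 'a': 0 ⇒ 4;  out={5}∪out(4)={5}
  fail(7) 'ba': from fail(1)=0 chase 'a': 0 ⇒ 4;  out=∅∪out(4)=∅
  fail(13) 'cb': from fail(12)=0 chase 'b': 0 ⇒ 1;  out=∅∪out(1)={0}
  fail(3) 'bcb': from fail(2)=12 chase 'b': 12 ⇒ 13;  out={1}∪out(13)={0,1}
  fail(6) 'aad': from fail(5)=4 chase 'd': 4→0 ⇒ 0;  out={2}∪out(0)={2}
  fail(8) 'bab': from fail(7)=4 chase 'b': 4→0 ⇒ 1;  out=∅∪out(1)={0}
  fail(14) 'cbb': from fail(13)=1 chase 'b': 1→0 ⇒ 1;  out={4}∪out(1)={0,4}
  fail(15) 'aaa': from fail(5)=4 chase 'a': 4 ⇒ 5;  out={6}∪out(5)={5,6}
  fail(9) 'babd': from fail(8)=1 chase 'd': 1→0 ⇒ 0;  out=∅∪out(0)=∅
  fail(10) 'babda': from fail(9)=0 chase 'a': 0 ⇒ 4;  out=∅∪out(4)=∅
  fail(11) 'babdaa': from fail(10)=4 chase 'a': 4 ⇒ 5;  out={3}∪out(5)={3,5}

Text stream:
i=0 'c': node 0→12
i=1 'c': node 12→12 ·f
i=2 'b': node 12→13  ** P0@[2:2]
i=3 'b': node 13→14  ** P0@[3:3],P4@[1:3]
i=4 'a': node 14→7 ·f
i=5 'a': node 7→5 ·f  ** P5@[4:5]
i=6 'a': node 5→15  ** P5@[5:6],P6@[4:6]
i=7 'a': node 15→15 ·f  ** P5@[6:7],P6@[5:7]
i=8 'c': node 15→12 ·f
i=9 'd': node 12→0 ·f
i=10 'a': node 0→4
i=11 'c': node 4→12 ·f
i=12 'a': node 12→4 ·f
i=13 'b': node 4→1 ·f  ** P0@[13:13]
i=14 'b': node 1→1 ·f  ** P0@[14:14]
i=15 'c': node 1→2
i=16 'b': node 2→3  ** P0@[16:16],P1@[14:16]
i=17 'a': node 3→7 ·f
i=18 'b': node 7→8  ** P0@[18:18]
i=19 'a': node 8→7 ·f
i=20 'b': node 7→8  ** P0@[20:20]
i=21 'd': node 8→9
i=22 'a': node 9→10
i=23 'a': node 10→11  ** P3@[18:23],P5@[22:23]
i=24 'd': node 11→6 ·f  ** P2@[22:24]
i=25 'c': node 6→12 ·f
i=26 'd': node 12→0 ·f
i=27 'a': node 0→4
i=28 'a': node 4→5  ** P5@[27:28]
i=29 'a': node 5→15  ** P5@[28:29],P6@[27:29]
i=30 'a': node 15→15 ·f  ** P5@[29:30],P6@[28:30]
i=31 'd': node 15→6 ·f  ** P2@[29:31]
i=32 'a': node 6→4 ·f
i=33 'c': node 4→12 ·f
i=34 'a': node 12→4 ·f
i=35 'a': node 4→5  ** P5@[34:35]
i=36 'b': node 5→1 ·f  ** P0@[36:36]
i=37 'b': node 1→1 ·f  ** P0@[37:37]
i=38 'c': node 1→2
i=39 'b': node 2→3  ** P0@[39:39],P1@[37:39]
i=40 'b': node 3→14 ·f  ** P0@[40:40],P4@[38:40]
i=41 'a': node 14→7 ·f
i=42 'a': node 7→5 ·f  ** P5@[41:42]
i=43 'd': node 5→6  ** P2@[41:43]
i=44 'a': node 6→4 ·f
i=45 'a': node 4→5  ** P5@[44:45]
i=46 'b': node 5→1 ·f  ** P0@[46:46]
i=47 'a': node 1→7
i=48 'b': node 7→8  ** P0@[48:48]
i=49 'd': node 8→9
i=50 'a': node 9→10
i=51 'a': node 10→11  ** P3@[46:51],P5@[50:51]
i=52 'b': node 11→1 ·f  ** P0@[52:52]
i=53 'c': node 1→2
i=54 'b': node 2→3  ** P0@[54:54],P1@[52:54]
i=55 'b': node 3→14 ·f  ** P0@[55:55],P4@[53:55]
i=56 'a': node 14→7 ·f
i=57 'b': node 7→8  ** P0@[57:57]
i=58 'd': node 8→9
i=59 'a': node 9→10
i=60 'a': node 10→11  ** P3@[55:60],P5@[59:60]
i=61 'a': node 11→15 ·f  ** P5@[60:61],P6@[59:61]
i=62 'd': node 15→6 ·f  ** P2@[60:62]
i=63 'b': node 6→1 ·f  ** P0@[63:63]

All matches (sorted): [[2,0],[3,0],[3,4],[5,5],[6,5],[6,6],[7,5],[7,6],[13,0],[14,0],[16,0],[16,1],[18,0],[20,0],[23,3],[23,5],[24,2],[28,5],[29,5],[29,6],[30,5],[30,6],[31,2],[35,5],[36,0],[37,0],[39,0],[39,1],[40,0],[40,4],[42,5],[43,2],[45,5],[46,0],[48,0],[51,3],[51,5],[52,0],[54,0],[54,1],[55,0],[55,4],[57,0],[60,3],[60,5],[61,5],[61,6],[62,2],[63,0]]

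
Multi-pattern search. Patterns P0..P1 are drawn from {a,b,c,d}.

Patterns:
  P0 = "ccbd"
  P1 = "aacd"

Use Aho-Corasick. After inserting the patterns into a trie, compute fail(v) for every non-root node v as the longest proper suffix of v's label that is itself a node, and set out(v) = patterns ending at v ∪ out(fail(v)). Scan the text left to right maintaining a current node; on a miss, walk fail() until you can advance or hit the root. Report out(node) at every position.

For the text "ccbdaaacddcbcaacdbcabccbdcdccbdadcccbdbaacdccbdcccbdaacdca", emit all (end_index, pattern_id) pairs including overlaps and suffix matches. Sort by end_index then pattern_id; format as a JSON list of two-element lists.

Build:
Trie nodes:
  0='ε' goto a→5 c→1
  1='c' goto c→2
  2='cc' goto b→3
  3='ccb' goto d→4
  4='ccbd' goto ·  [P0 ends]
  5='a' goto a→6
  6='aa' goto c→7
  7='aac' goto d→8
  8='aacd' goto ·  [P1 ends]

BFS fail/out derivation:
  fail(1) 'c': from fail(0)=0 chase 'c': 0 ⇒ 0;  out=∅∪out(0)=∅
  fail(5) 'a': from fail(0)=0 chase 'a': 0 ⇒ 0;  out=∅∪out(0)=∅
  fail(2) 'cc': from fail(1)=0 chase 'c': 0 ⇒ 1;  out=∅∪out(1)=∅
  fail(6) 'aa': from fail(5)=0 chase 'a': 0 ⇒ 5;  out=∅∪out(5)=∅
  fail(3) 'ccb': from fail(2)=1 chase 'b': 1→0 ⇒ 0;  out=∅∪out(0)=∅
  fail(7) 'aac': from fail(6)=5 chase 'c': 5→0 ⇒ 1;  out=∅∪out(1)=∅
  fail(4) 'ccbd': from fail(3)=0 chase 'd': 0 ⇒ 0;  out={0}∪out(0)={0}
  fail(8) 'aacd': from fail(7)=1 chase 'd': 1→0 ⇒ 0;  out={1}∪out(0)={1}

Scan:
pos 0 'c': at 1
pos 1 'c': at 2
pos 2 'b': at 3
pos 3 'd': at 4  ** P0@[0:3]
pos 4 'a': at 5 (via fail)
pos 5 'a': at 6
pos 6 'a': at 6 (via fail)
pos 7 'c': at 7
pos 8 'd': at 8  ** P1@[5:8]
pos 9 'd': at 0 (via fail)
pos 10 'c': at 1
pos 11 'b': at 0 (via fail)
pos 12 'c': at 1
pos 13 'a': at 5 (via fail)
pos 14 'a': at 6
pos 15 'c': at 7
pos 16 'd': at 8  ** P1@[13:16]
pos 17 'b': at 0 (via fail)
pos 18 'c': at 1
pos 19 'a': at 5 (via fail)
pos 20 'b': at 0 (via fail)
pos 21 'c': at 1
pos 22 'c': at 2
pos 23 'b': at 3
pos 24 'd': at 4  ** P0@[21:24]
pos 25 'c': at 1 (via fail)
pos 26 'd': at 0 (via fail)
pos 27 'c': at 1
pos 28 'c': at 2
pos 29 'b': at 3
pos 30 'd': at 4  ** P0@[27:30]
pos 31 'a': at 5 (via fail)
pos 32 'd': at 0 (via fail)
pos 33 'c': at 1
pos 34 'c': at 2
pos 35 'c': at 2 (via fail)
pos 36 'b': at 3
pos 37 'd': at 4  ** P0@[34:37]
pos 38 'b': at 0 (via fail)
pos 39 'a': at 5
pos 40 'a': at 6
pos 41 'c': at 7
pos 42 'd': at 8  ** P1@[39:42]
pos 43 'c': at 1 (via fail)
pos 44 'c': at 2
pos 45 'b': at 3
pos 46 'd': at 4  ** P0@[43:46]
pos 47 'c': at 1 (via fail)
pos 48 'c': at 2
pos 49 'c': at 2 (via fail)
pos 50 'b': at 3
pos 51 'd': at 4  ** P0@[48:51]
pos 52 'a': at 5 (via fail)
pos 53 'a': at 6
pos 54 'c': at 7
pos 55 'd': at 8  ** P1@[52:55]
pos 56 'c': at 1 (via fail)
pos 57 'a': at 5 (via fail)

Result: [[3,0],[8,1],[16,1],[24,0],[30,0],[37,0],[42,1],[46,0],[51,0],[55,1]]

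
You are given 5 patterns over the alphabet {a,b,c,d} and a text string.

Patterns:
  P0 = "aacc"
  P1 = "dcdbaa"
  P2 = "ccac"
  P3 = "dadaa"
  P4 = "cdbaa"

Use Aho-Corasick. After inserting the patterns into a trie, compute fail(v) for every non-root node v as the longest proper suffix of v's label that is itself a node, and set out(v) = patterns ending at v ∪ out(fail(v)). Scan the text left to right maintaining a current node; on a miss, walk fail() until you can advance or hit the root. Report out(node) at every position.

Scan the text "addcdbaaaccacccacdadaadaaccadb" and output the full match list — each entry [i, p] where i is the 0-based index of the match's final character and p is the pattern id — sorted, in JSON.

Construct AC machine:
Trie nodes:
  n0 'ε': a→1 c→11 d→5
  n1 'a': a→2
  n2 'aa': c→3
  n3 'aac': c→4
  n4 'aacc': ·  ←P0
  n5 'd': a→15 c→6
  n6 'dc': d→7
  n7 'dcd': b→8
  n8 'dcdb': a→9
  n9 'dcdba': a→10
  n10 'dcdbaa': ·  ←P1
  n11 'c': c→12 d→19
  n12 'cc': a→13
  n13 'cca': c→14
  n14 'ccac': ·  ←P2
  n15 'da': d→16
  n16 'dad': a→17
  n17 'dada': a→18
  n18 'dadaa': ·  ←P3
  n19 'cd': b→20
  n20 'cdb': a→21
  n21 'cdba': a→22
  n22 'cdbaa': ·  ←P4

BFS fail/out derivation:
  fail(1) 'a': from fail(0)=0 chase 'a': 0 ⇒ 0;  out=∅∪out(0)=∅
  fail(5) 'd': from fail(0)=0 chase 'd': 0 ⇒ 0;  out=∅∪out(0)=∅
  fail(11) 'c': from fail(0)=0 chase 'c': 0 ⇒ 0;  out=∅∪out(0)=∅
  fail(2) 'aa': from fail(1)=0 chase 'a': 0 ⇒ 1;  out=∅∪out(1)=∅
  fail(6) 'dc': from fail(5)=0 chase 'c': 0 ⇒ 11;  out=∅∪out(11)=∅
  fail(12) 'cc': from fail(11)=0 chase 'c': 0 ⇒ 11;  out=∅∪out(11)=∅
  fail(15) 'da': from fail(5)=0 chase 'a': 0 ⇒ 1;  out=∅∪out(1)=∅
  fail(19) 'cd': from fail(11)=0 chase 'd': 0 ⇒ 5;  out=∅∪out(5)=∅
  fail(3) 'aac': from fail(2)=1 chase 'c': 1→0 ⇒ 11;  out=∅∪out(11)=∅
  fail(7) 'dcd': from fail(6)=11 chase 'd': 11 ⇒ 19;  out=∅∪out(19)=∅
  fail(13) 'cca': from fail(12)=11 chase 'a': 11→0 ⇒ 1;  out=∅∪out(1)=∅
  fail(16) 'dad': from fail(15)=1 chase 'd': 1→0 ⇒ 5;  out=∅∪out(5)=∅
  fail(20) 'cdb': from fail(19)=5 chase 'b': 5→0 ⇒ 0;  out=∅∪out(0)=∅
  fail(4) 'aacc': from fail(3)=11 chase 'c': 11 ⇒ 12;  out={0}∪out(12)={0}
  fail(8) 'dcdb': from fail(7)=19 chase 'b': 19 ⇒ 20;  out=∅∪out(20)=∅
  fail(14) 'ccac': from fail(13)=1 chase 'c': 1→0 ⇒ 11;  out={2}∪out(11)={2}
  fail(17) 'dada': from fail(16)=5 chase 'a': 5 ⇒ 15;  out=∅∪out(15)=∅
  fail(21) 'cdba': from fail(20)=0 chase 'a': 0 ⇒ 1;  out=∅∪out(1)=∅
  fail(9) 'dcdba': from fail(8)=20 chase 'a': 20 ⇒ 21;  out=∅∪out(21)=∅
  fail(18) 'dadaa': from fail(17)=15 chase 'a': 15→1 ⇒ 2;  out={3}∪out(2)={3}
  fail(22) 'cdbaa': from fail(21)=1 chase 'a': 1 ⇒ 2;  out={4}∪out(2)={4}
  fail(10) 'dcdbaa': from fail(9)=21 chase 'a': 21 ⇒ 22;  out={1}∪out(22)={1,4}

Text stream:
i=0 'a': node 0→1
i=1 'd': node 1→5 (fail-walked)
i=2 'd': node 5→5 (fail-walked)
i=3 'c': node 5→6
i=4 'd': node 6→7
i=5 'b': node 7→8
i=6 'a': node 8→9
i=7 'a': node 9→10  → match P1@[2:7],P4@[3:7]
i=8 'a': node 10→2 (fail-walked)
i=9 'c': node 2→3
i=10 'c': node 3→4  → match P0@[7:10]
i=11 'a': node 4→13 (fail-walked)
i=12 'c': node 13→14  → match P2@[9:12]
i=13 'c': node 14→12 (fail-walked)
i=14 'c': node 12→12 (fail-walked)
i=15 'a': node 12→13
i=16 'c': node 13→14  → match P2@[13:16]
i=17 'd': node 14→19 (fail-walked)
i=18 'a': node 19→15 (fail-walked)
i=19 'd': node 15→16
i=20 'a': node 16→17
i=21 'a': node 17→18  → match P3@[17:21]
i=22 'd': node 18→5 (fail-walked)
i=23 'a': node 5→15
i=24 'a': node 15→2 (fail-walked)
i=25 'c': node 2→3
i=26 'c': node 3→4  → match P0@[23:26]
i=27 'a': node 4→13 (fail-walked)
i=28 'd': node 13→5 (fail-walked)
i=29 'b': node 5→0 (fail-walked)

All matches (sorted): [[7,1],[7,4],[10,0],[12,2],[16,2],[21,3],[26,0]]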